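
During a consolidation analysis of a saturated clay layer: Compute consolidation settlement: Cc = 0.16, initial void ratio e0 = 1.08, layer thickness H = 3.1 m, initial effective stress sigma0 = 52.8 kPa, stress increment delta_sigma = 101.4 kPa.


Result: 0.111 m

Derivation:
Using Sc = Cc * H / (1 + e0) * log10((sigma0 + delta_sigma) / sigma0)
Stress ratio = (52.8 + 101.4) / 52.8 = 2.92045
log10(2.92045) = 0.46545
Cc * H / (1 + e0) = 0.16 * 3.1 / (1 + 1.08) = 0.238462
Sc = 0.238462 * 0.46545
Sc = 0.111 m


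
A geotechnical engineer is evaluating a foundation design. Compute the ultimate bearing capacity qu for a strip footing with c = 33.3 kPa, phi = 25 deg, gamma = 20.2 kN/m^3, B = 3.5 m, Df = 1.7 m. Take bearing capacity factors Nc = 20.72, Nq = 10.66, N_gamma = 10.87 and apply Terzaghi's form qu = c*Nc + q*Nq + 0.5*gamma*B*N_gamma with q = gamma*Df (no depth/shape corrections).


Compute qu = c*Nc + gamma*Df*Nq + 0.5*gamma*B*N_gamma
Term 1: 33.3 * 20.72 = 689.976
Term 2: 20.2 * 1.7 * 10.66 = 366.0644
Term 3: 0.5 * 20.2 * 3.5 * 10.87 = 384.2545
qu = 689.976 + 366.0644 + 384.2545
qu = 1440.29 kPa


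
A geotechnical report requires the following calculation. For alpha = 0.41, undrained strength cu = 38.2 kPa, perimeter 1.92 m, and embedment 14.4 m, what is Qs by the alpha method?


Using Qs = alpha * cu * perimeter * L
Qs = 0.41 * 38.2 * 1.92 * 14.4
Qs = 433.02 kN


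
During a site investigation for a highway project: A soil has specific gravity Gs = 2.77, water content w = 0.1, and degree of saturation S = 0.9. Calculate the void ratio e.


Using the relation e = Gs * w / S
e = 2.77 * 0.1 / 0.9
e = 0.3078


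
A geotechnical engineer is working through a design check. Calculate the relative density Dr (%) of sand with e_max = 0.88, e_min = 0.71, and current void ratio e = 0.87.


Result: 5.88 %

Derivation:
Using Dr = (e_max - e) / (e_max - e_min) * 100
e_max - e = 0.88 - 0.87 = 0.01
e_max - e_min = 0.88 - 0.71 = 0.17
Dr = 0.01 / 0.17 * 100
Dr = 5.88 %


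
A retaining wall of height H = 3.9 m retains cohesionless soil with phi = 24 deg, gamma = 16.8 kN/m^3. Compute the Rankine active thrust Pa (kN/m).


Compute active earth pressure coefficient:
Ka = tan^2(45 - phi/2) = tan^2(33.0) = 0.42173
Compute active force:
Pa = 0.5 * Ka * gamma * H^2
Pa = 0.5 * 0.42173 * 16.8 * 3.9^2
Pa = 53.88 kN/m


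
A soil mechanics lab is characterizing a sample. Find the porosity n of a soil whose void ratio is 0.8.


Using the relation n = e / (1 + e)
n = 0.8 / (1 + 0.8)
n = 0.8 / 1.8
n = 0.4444


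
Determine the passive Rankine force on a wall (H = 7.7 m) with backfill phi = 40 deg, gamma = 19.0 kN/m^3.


Compute passive earth pressure coefficient:
Kp = tan^2(45 + phi/2) = tan^2(65.0) = 4.59891
Compute passive force:
Pp = 0.5 * Kp * gamma * H^2
Pp = 0.5 * 4.59891 * 19.0 * 7.7^2
Pp = 2590.36 kN/m


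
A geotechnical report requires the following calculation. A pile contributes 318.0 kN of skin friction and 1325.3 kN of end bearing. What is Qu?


Using Qu = Qf + Qb
Qu = 318.0 + 1325.3
Qu = 1643.3 kN


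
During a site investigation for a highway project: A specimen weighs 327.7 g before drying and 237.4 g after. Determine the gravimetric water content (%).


Using w = (m_wet - m_dry) / m_dry * 100
m_wet - m_dry = 327.7 - 237.4 = 90.3 g
w = 90.3 / 237.4 * 100
w = 38.04 %


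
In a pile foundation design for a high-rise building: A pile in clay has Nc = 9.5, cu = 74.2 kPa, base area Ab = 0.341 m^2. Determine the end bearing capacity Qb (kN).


Result: 240.37 kN

Derivation:
Using Qb = Nc * cu * Ab
Qb = 9.5 * 74.2 * 0.341
Qb = 240.37 kN


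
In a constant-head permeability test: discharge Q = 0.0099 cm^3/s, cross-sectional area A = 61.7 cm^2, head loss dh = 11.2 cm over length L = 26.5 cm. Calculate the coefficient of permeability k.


Result: 0.00038 cm/s

Derivation:
Compute hydraulic gradient:
i = dh / L = 11.2 / 26.5 = 0.422642
Then apply Darcy's law:
k = Q / (A * i)
k = 0.0099 / (61.7 * 0.422642)
k = 0.0099 / 26.077
k = 0.00038 cm/s


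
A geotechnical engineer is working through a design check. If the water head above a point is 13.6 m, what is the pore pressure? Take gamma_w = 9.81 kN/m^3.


Using u = gamma_w * h_w
u = 9.81 * 13.6
u = 133.42 kPa


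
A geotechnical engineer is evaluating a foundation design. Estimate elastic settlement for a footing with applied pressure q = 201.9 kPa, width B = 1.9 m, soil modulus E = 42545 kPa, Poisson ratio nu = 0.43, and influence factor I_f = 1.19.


Using Se = q * B * (1 - nu^2) * I_f / E
1 - nu^2 = 1 - 0.43^2 = 0.8151
Se = 201.9 * 1.9 * 0.8151 * 1.19 / 42545
Se = 0.008746 m
Convert to mm: Se = 0.008746 * 1000 = 8.746 mm


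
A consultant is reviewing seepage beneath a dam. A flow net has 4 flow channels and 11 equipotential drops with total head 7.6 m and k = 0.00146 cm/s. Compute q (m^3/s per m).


Convert k to m/s for unit consistency with H:
k = 0.00146 cm/s = 0.00146 / 100 m/s = 1.46e-05 m/s
Using q = k * H * Nf / Nd
Nf / Nd = 4 / 11 = 0.3636
q = 1.46e-05 * 7.6 * 0.3636
q = 4.035e-05 m^3/s per m


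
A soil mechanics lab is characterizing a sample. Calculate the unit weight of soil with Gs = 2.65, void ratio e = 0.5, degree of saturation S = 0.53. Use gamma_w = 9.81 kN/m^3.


Using gamma = gamma_w * (Gs + S*e) / (1 + e)
Numerator: Gs + S*e = 2.65 + 0.53*0.5 = 2.915
Denominator: 1 + e = 1 + 0.5 = 1.5
gamma = 9.81 * 2.915 / 1.5
gamma = 19.064 kN/m^3


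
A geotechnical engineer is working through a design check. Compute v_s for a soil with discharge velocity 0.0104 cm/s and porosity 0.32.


Using v_s = v_d / n
v_s = 0.0104 / 0.32
v_s = 0.0325 cm/s


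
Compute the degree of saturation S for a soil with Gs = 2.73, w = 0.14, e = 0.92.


Using S = Gs * w / e
S = 2.73 * 0.14 / 0.92
S = 0.4154


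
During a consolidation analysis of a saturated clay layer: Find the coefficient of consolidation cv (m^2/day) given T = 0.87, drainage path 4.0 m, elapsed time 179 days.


Using cv = T * H_dr^2 / t
H_dr^2 = 4.0^2 = 16.0
cv = 0.87 * 16.0 / 179
cv = 0.07777 m^2/day


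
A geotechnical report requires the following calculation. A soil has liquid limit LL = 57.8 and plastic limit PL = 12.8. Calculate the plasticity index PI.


Using PI = LL - PL
PI = 57.8 - 12.8
PI = 45.0


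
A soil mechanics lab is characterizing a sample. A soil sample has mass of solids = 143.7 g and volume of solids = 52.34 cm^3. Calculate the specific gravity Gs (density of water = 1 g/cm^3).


Using Gs = m_s / (V_s * rho_w)
Since rho_w = 1 g/cm^3:
Gs = 143.7 / 52.34
Gs = 2.746


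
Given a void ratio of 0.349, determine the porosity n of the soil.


Using the relation n = e / (1 + e)
n = 0.349 / (1 + 0.349)
n = 0.349 / 1.349
n = 0.2587


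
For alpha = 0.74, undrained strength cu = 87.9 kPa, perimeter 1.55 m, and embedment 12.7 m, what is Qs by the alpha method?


Result: 1280.43 kN

Derivation:
Using Qs = alpha * cu * perimeter * L
Qs = 0.74 * 87.9 * 1.55 * 12.7
Qs = 1280.43 kN


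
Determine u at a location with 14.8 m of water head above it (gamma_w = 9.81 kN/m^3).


Result: 145.19 kPa

Derivation:
Using u = gamma_w * h_w
u = 9.81 * 14.8
u = 145.19 kPa


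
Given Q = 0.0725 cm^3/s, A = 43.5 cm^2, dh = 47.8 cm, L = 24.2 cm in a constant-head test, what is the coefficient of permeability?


Compute hydraulic gradient:
i = dh / L = 47.8 / 24.2 = 1.97521
Then apply Darcy's law:
k = Q / (A * i)
k = 0.0725 / (43.5 * 1.97521)
k = 0.0725 / 85.9215
k = 0.000844 cm/s


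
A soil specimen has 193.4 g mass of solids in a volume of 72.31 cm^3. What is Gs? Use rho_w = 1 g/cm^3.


Using Gs = m_s / (V_s * rho_w)
Since rho_w = 1 g/cm^3:
Gs = 193.4 / 72.31
Gs = 2.675


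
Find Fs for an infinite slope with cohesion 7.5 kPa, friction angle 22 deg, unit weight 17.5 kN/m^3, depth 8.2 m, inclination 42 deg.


Using Fs = c / (gamma*H*sin(beta)*cos(beta)) + tan(phi)/tan(beta)
Cohesion contribution = 7.5 / (17.5*8.2*sin(42)*cos(42))
Cohesion contribution = 0.105105
Friction contribution = tan(22)/tan(42) = 0.448717
Fs = 0.105105 + 0.448717
Fs = 0.554


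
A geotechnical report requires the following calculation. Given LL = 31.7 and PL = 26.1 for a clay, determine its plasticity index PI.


Using PI = LL - PL
PI = 31.7 - 26.1
PI = 5.6


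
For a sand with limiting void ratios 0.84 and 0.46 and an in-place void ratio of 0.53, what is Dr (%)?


Using Dr = (e_max - e) / (e_max - e_min) * 100
e_max - e = 0.84 - 0.53 = 0.31
e_max - e_min = 0.84 - 0.46 = 0.38
Dr = 0.31 / 0.38 * 100
Dr = 81.58 %


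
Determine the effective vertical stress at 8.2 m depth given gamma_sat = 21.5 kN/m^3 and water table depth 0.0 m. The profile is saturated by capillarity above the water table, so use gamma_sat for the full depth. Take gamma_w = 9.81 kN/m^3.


Total stress = gamma_sat * depth
sigma = 21.5 * 8.2 = 176.3 kPa
Pore water pressure u = gamma_w * (depth - d_wt)
u = 9.81 * (8.2 - 0.0) = 80.442 kPa
Effective stress = sigma - u
sigma' = 176.3 - 80.442 = 95.86 kPa


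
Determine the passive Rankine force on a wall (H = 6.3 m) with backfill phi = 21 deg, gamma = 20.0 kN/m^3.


Compute passive earth pressure coefficient:
Kp = tan^2(45 + phi/2) = tan^2(55.5) = 2.117051
Compute passive force:
Pp = 0.5 * Kp * gamma * H^2
Pp = 0.5 * 2.117051 * 20.0 * 6.3^2
Pp = 840.26 kN/m


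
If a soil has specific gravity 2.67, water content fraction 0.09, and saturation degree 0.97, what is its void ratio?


Result: 0.2477

Derivation:
Using the relation e = Gs * w / S
e = 2.67 * 0.09 / 0.97
e = 0.2477


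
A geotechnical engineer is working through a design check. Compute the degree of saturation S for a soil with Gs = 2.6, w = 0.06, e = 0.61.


Result: 0.2557

Derivation:
Using S = Gs * w / e
S = 2.6 * 0.06 / 0.61
S = 0.2557


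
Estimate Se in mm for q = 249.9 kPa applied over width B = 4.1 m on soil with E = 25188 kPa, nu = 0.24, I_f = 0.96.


Result: 36.801 mm

Derivation:
Using Se = q * B * (1 - nu^2) * I_f / E
1 - nu^2 = 1 - 0.24^2 = 0.9424
Se = 249.9 * 4.1 * 0.9424 * 0.96 / 25188
Se = 0.036801 m
Convert to mm: Se = 0.036801 * 1000 = 36.801 mm


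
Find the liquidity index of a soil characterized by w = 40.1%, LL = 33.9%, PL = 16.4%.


First compute the plasticity index:
PI = LL - PL = 33.9 - 16.4 = 17.5
Then compute the liquidity index:
LI = (w - PL) / PI
LI = (40.1 - 16.4) / 17.5
LI = 1.354


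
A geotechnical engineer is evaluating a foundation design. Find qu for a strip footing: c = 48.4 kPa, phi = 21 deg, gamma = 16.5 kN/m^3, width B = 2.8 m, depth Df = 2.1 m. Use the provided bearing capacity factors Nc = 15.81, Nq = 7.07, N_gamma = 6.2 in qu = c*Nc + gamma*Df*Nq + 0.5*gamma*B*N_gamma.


Result: 1153.4 kPa

Derivation:
Compute qu = c*Nc + gamma*Df*Nq + 0.5*gamma*B*N_gamma
Term 1: 48.4 * 15.81 = 765.204
Term 2: 16.5 * 2.1 * 7.07 = 244.9755
Term 3: 0.5 * 16.5 * 2.8 * 6.2 = 143.22
qu = 765.204 + 244.9755 + 143.22
qu = 1153.4 kPa


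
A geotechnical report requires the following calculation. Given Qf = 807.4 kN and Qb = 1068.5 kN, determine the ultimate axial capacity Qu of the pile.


Using Qu = Qf + Qb
Qu = 807.4 + 1068.5
Qu = 1875.9 kN


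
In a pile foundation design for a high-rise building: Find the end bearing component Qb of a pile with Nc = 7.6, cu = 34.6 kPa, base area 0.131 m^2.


Using Qb = Nc * cu * Ab
Qb = 7.6 * 34.6 * 0.131
Qb = 34.45 kN


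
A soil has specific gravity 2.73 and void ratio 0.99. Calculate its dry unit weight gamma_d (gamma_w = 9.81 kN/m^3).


Using gamma_d = Gs * gamma_w / (1 + e)
gamma_d = 2.73 * 9.81 / (1 + 0.99)
gamma_d = 2.73 * 9.81 / 1.99
gamma_d = 13.458 kN/m^3


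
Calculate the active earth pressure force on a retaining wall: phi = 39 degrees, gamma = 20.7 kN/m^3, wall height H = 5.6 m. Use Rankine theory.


Compute active earth pressure coefficient:
Ka = tan^2(45 - phi/2) = tan^2(25.5) = 0.227506
Compute active force:
Pa = 0.5 * Ka * gamma * H^2
Pa = 0.5 * 0.227506 * 20.7 * 5.6^2
Pa = 73.84 kN/m


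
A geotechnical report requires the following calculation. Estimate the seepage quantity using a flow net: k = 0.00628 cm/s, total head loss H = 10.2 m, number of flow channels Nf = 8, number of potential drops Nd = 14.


Convert k to m/s for unit consistency with H:
k = 0.00628 cm/s = 0.00628 / 100 m/s = 6.28e-05 m/s
Using q = k * H * Nf / Nd
Nf / Nd = 8 / 14 = 0.5714
q = 6.28e-05 * 10.2 * 0.5714
q = 0.000366 m^3/s per m


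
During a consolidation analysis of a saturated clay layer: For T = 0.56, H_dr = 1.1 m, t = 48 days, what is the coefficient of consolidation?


Using cv = T * H_dr^2 / t
H_dr^2 = 1.1^2 = 1.21
cv = 0.56 * 1.21 / 48
cv = 0.01412 m^2/day


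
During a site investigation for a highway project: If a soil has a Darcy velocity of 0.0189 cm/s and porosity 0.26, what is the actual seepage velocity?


Using v_s = v_d / n
v_s = 0.0189 / 0.26
v_s = 0.07269 cm/s


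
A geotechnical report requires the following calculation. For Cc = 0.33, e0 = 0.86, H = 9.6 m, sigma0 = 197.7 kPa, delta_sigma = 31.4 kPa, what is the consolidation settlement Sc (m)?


Result: 0.109 m

Derivation:
Using Sc = Cc * H / (1 + e0) * log10((sigma0 + delta_sigma) / sigma0)
Stress ratio = (197.7 + 31.4) / 197.7 = 1.15883
log10(1.15883) = 0.0640184
Cc * H / (1 + e0) = 0.33 * 9.6 / (1 + 0.86) = 1.70323
Sc = 1.70323 * 0.0640184
Sc = 0.109 m


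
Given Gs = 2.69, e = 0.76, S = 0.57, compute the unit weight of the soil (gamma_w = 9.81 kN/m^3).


Result: 17.408 kN/m^3

Derivation:
Using gamma = gamma_w * (Gs + S*e) / (1 + e)
Numerator: Gs + S*e = 2.69 + 0.57*0.76 = 3.1232
Denominator: 1 + e = 1 + 0.76 = 1.76
gamma = 9.81 * 3.1232 / 1.76
gamma = 17.408 kN/m^3


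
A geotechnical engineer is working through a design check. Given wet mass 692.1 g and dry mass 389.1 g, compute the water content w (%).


Result: 77.87 %

Derivation:
Using w = (m_wet - m_dry) / m_dry * 100
m_wet - m_dry = 692.1 - 389.1 = 303.0 g
w = 303.0 / 389.1 * 100
w = 77.87 %


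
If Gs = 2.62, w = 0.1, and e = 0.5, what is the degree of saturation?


Result: 0.524

Derivation:
Using S = Gs * w / e
S = 2.62 * 0.1 / 0.5
S = 0.524


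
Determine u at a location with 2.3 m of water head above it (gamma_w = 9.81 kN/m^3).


Using u = gamma_w * h_w
u = 9.81 * 2.3
u = 22.56 kPa


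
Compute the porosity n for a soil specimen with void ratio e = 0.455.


Result: 0.3127

Derivation:
Using the relation n = e / (1 + e)
n = 0.455 / (1 + 0.455)
n = 0.455 / 1.455
n = 0.3127


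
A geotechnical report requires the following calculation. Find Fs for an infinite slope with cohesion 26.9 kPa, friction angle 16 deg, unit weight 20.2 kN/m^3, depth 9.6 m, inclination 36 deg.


Using Fs = c / (gamma*H*sin(beta)*cos(beta)) + tan(phi)/tan(beta)
Cohesion contribution = 26.9 / (20.2*9.6*sin(36)*cos(36))
Cohesion contribution = 0.291711
Friction contribution = tan(16)/tan(36) = 0.394671
Fs = 0.291711 + 0.394671
Fs = 0.686


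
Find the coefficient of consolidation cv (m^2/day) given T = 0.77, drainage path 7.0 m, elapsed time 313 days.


Using cv = T * H_dr^2 / t
H_dr^2 = 7.0^2 = 49.0
cv = 0.77 * 49.0 / 313
cv = 0.12054 m^2/day


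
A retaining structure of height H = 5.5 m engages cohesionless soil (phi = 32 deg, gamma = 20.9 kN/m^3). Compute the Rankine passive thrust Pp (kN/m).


Result: 1028.82 kN/m

Derivation:
Compute passive earth pressure coefficient:
Kp = tan^2(45 + phi/2) = tan^2(61.0) = 3.254588
Compute passive force:
Pp = 0.5 * Kp * gamma * H^2
Pp = 0.5 * 3.254588 * 20.9 * 5.5^2
Pp = 1028.82 kN/m


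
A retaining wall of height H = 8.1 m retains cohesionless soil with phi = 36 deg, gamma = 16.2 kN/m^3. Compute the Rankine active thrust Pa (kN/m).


Compute active earth pressure coefficient:
Ka = tan^2(45 - phi/2) = tan^2(27.0) = 0.259616
Compute active force:
Pa = 0.5 * Ka * gamma * H^2
Pa = 0.5 * 0.259616 * 16.2 * 8.1^2
Pa = 137.97 kN/m


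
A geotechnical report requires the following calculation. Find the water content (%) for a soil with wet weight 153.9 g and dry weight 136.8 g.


Using w = (m_wet - m_dry) / m_dry * 100
m_wet - m_dry = 153.9 - 136.8 = 17.1 g
w = 17.1 / 136.8 * 100
w = 12.5 %


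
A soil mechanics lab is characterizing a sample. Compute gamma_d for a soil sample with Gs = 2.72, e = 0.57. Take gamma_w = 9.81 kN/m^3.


Result: 16.996 kN/m^3

Derivation:
Using gamma_d = Gs * gamma_w / (1 + e)
gamma_d = 2.72 * 9.81 / (1 + 0.57)
gamma_d = 2.72 * 9.81 / 1.57
gamma_d = 16.996 kN/m^3


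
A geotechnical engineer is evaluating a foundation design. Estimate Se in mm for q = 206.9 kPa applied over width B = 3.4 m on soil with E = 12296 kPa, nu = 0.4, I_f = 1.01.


Using Se = q * B * (1 - nu^2) * I_f / E
1 - nu^2 = 1 - 0.4^2 = 0.84
Se = 206.9 * 3.4 * 0.84 * 1.01 / 12296
Se = 0.048537 m
Convert to mm: Se = 0.048537 * 1000 = 48.537 mm


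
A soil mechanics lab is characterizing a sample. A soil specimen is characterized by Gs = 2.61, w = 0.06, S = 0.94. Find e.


Using the relation e = Gs * w / S
e = 2.61 * 0.06 / 0.94
e = 0.1666


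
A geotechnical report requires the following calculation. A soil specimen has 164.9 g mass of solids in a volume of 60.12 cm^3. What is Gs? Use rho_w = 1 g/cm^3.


Result: 2.743

Derivation:
Using Gs = m_s / (V_s * rho_w)
Since rho_w = 1 g/cm^3:
Gs = 164.9 / 60.12
Gs = 2.743


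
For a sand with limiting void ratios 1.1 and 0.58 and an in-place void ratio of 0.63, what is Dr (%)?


Using Dr = (e_max - e) / (e_max - e_min) * 100
e_max - e = 1.1 - 0.63 = 0.47
e_max - e_min = 1.1 - 0.58 = 0.52
Dr = 0.47 / 0.52 * 100
Dr = 90.38 %


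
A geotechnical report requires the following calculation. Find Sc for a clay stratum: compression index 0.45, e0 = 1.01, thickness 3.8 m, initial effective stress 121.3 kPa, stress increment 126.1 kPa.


Using Sc = Cc * H / (1 + e0) * log10((sigma0 + delta_sigma) / sigma0)
Stress ratio = (121.3 + 126.1) / 121.3 = 2.03957
log10(2.03957) = 0.309539
Cc * H / (1 + e0) = 0.45 * 3.8 / (1 + 1.01) = 0.850746
Sc = 0.850746 * 0.309539
Sc = 0.2633 m


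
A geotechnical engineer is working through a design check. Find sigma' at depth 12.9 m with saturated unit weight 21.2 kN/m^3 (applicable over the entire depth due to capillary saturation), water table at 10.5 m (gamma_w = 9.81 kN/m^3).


Result: 249.94 kPa

Derivation:
Total stress = gamma_sat * depth
sigma = 21.2 * 12.9 = 273.48 kPa
Pore water pressure u = gamma_w * (depth - d_wt)
u = 9.81 * (12.9 - 10.5) = 23.544 kPa
Effective stress = sigma - u
sigma' = 273.48 - 23.544 = 249.94 kPa


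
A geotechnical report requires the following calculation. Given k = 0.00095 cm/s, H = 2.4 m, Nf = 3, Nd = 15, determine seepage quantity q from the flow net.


Convert k to m/s for unit consistency with H:
k = 0.00095 cm/s = 0.00095 / 100 m/s = 9.5e-06 m/s
Using q = k * H * Nf / Nd
Nf / Nd = 3 / 15 = 0.2
q = 9.5e-06 * 2.4 * 0.2
q = 4.56e-06 m^3/s per m


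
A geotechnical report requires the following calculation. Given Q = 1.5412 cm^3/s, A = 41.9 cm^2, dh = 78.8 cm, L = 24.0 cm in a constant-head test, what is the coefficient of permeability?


Compute hydraulic gradient:
i = dh / L = 78.8 / 24.0 = 3.28333
Then apply Darcy's law:
k = Q / (A * i)
k = 1.5412 / (41.9 * 3.28333)
k = 1.5412 / 137.572
k = 0.011203 cm/s


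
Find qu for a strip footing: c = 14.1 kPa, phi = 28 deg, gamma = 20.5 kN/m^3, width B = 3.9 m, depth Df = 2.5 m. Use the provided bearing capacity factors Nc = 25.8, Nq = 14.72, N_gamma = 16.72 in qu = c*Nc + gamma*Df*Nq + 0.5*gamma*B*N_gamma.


Compute qu = c*Nc + gamma*Df*Nq + 0.5*gamma*B*N_gamma
Term 1: 14.1 * 25.8 = 363.78
Term 2: 20.5 * 2.5 * 14.72 = 754.4
Term 3: 0.5 * 20.5 * 3.9 * 16.72 = 668.382
qu = 363.78 + 754.4 + 668.382
qu = 1786.56 kPa


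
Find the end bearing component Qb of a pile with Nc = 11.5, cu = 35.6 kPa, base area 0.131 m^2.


Using Qb = Nc * cu * Ab
Qb = 11.5 * 35.6 * 0.131
Qb = 53.63 kN


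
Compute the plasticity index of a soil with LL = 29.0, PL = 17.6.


Using PI = LL - PL
PI = 29.0 - 17.6
PI = 11.4


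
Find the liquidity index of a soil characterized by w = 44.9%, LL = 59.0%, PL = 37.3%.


Result: 0.35

Derivation:
First compute the plasticity index:
PI = LL - PL = 59.0 - 37.3 = 21.7
Then compute the liquidity index:
LI = (w - PL) / PI
LI = (44.9 - 37.3) / 21.7
LI = 0.35


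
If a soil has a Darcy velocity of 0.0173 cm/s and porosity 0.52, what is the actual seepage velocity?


Using v_s = v_d / n
v_s = 0.0173 / 0.52
v_s = 0.03327 cm/s


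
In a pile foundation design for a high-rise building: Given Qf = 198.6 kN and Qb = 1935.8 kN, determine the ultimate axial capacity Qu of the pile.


Using Qu = Qf + Qb
Qu = 198.6 + 1935.8
Qu = 2134.4 kN


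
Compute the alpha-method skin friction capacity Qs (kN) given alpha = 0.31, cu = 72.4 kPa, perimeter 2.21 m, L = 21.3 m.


Result: 1056.51 kN

Derivation:
Using Qs = alpha * cu * perimeter * L
Qs = 0.31 * 72.4 * 2.21 * 21.3
Qs = 1056.51 kN


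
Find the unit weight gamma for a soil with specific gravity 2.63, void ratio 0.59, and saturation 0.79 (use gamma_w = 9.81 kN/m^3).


Using gamma = gamma_w * (Gs + S*e) / (1 + e)
Numerator: Gs + S*e = 2.63 + 0.79*0.59 = 3.0961
Denominator: 1 + e = 1 + 0.59 = 1.59
gamma = 9.81 * 3.0961 / 1.59
gamma = 19.102 kN/m^3


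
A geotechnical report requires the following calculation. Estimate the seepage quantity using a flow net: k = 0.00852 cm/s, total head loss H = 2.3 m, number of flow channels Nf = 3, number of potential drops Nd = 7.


Result: 8.398e-05 m^3/s per m

Derivation:
Convert k to m/s for unit consistency with H:
k = 0.00852 cm/s = 0.00852 / 100 m/s = 8.52e-05 m/s
Using q = k * H * Nf / Nd
Nf / Nd = 3 / 7 = 0.4286
q = 8.52e-05 * 2.3 * 0.4286
q = 8.398e-05 m^3/s per m


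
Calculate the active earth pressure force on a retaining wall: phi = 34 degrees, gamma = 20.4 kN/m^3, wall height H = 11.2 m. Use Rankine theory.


Result: 361.73 kN/m

Derivation:
Compute active earth pressure coefficient:
Ka = tan^2(45 - phi/2) = tan^2(28.0) = 0.282715
Compute active force:
Pa = 0.5 * Ka * gamma * H^2
Pa = 0.5 * 0.282715 * 20.4 * 11.2^2
Pa = 361.73 kN/m


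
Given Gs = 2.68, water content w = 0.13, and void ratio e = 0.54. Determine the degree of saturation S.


Using S = Gs * w / e
S = 2.68 * 0.13 / 0.54
S = 0.6452


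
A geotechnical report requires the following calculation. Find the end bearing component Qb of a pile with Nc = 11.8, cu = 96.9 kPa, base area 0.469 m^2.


Using Qb = Nc * cu * Ab
Qb = 11.8 * 96.9 * 0.469
Qb = 536.26 kN


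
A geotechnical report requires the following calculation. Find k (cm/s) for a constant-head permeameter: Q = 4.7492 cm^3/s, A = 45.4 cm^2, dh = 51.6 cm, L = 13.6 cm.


Compute hydraulic gradient:
i = dh / L = 51.6 / 13.6 = 3.79412
Then apply Darcy's law:
k = Q / (A * i)
k = 4.7492 / (45.4 * 3.79412)
k = 4.7492 / 172.253
k = 0.027571 cm/s


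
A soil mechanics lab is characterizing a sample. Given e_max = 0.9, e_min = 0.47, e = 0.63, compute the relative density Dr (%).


Using Dr = (e_max - e) / (e_max - e_min) * 100
e_max - e = 0.9 - 0.63 = 0.27
e_max - e_min = 0.9 - 0.47 = 0.43
Dr = 0.27 / 0.43 * 100
Dr = 62.79 %


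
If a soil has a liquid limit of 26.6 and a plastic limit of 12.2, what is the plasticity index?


Using PI = LL - PL
PI = 26.6 - 12.2
PI = 14.4


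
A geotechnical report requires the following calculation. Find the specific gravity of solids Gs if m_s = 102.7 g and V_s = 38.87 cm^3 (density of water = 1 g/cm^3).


Result: 2.642

Derivation:
Using Gs = m_s / (V_s * rho_w)
Since rho_w = 1 g/cm^3:
Gs = 102.7 / 38.87
Gs = 2.642


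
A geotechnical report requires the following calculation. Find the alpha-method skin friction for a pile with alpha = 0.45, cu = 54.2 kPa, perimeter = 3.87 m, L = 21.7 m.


Using Qs = alpha * cu * perimeter * L
Qs = 0.45 * 54.2 * 3.87 * 21.7
Qs = 2048.25 kN


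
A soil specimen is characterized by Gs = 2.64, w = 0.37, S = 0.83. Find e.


Using the relation e = Gs * w / S
e = 2.64 * 0.37 / 0.83
e = 1.1769


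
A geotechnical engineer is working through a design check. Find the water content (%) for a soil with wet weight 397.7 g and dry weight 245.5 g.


Using w = (m_wet - m_dry) / m_dry * 100
m_wet - m_dry = 397.7 - 245.5 = 152.2 g
w = 152.2 / 245.5 * 100
w = 62.0 %


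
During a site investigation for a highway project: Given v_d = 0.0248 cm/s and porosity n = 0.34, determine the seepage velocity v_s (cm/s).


Using v_s = v_d / n
v_s = 0.0248 / 0.34
v_s = 0.07294 cm/s


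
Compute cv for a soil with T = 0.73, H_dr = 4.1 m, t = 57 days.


Using cv = T * H_dr^2 / t
H_dr^2 = 4.1^2 = 16.81
cv = 0.73 * 16.81 / 57
cv = 0.21529 m^2/day


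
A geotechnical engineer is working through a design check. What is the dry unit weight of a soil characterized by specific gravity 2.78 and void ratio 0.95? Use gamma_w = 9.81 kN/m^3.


Using gamma_d = Gs * gamma_w / (1 + e)
gamma_d = 2.78 * 9.81 / (1 + 0.95)
gamma_d = 2.78 * 9.81 / 1.95
gamma_d = 13.986 kN/m^3


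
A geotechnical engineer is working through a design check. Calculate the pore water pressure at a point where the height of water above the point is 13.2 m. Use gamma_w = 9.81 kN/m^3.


Using u = gamma_w * h_w
u = 9.81 * 13.2
u = 129.49 kPa


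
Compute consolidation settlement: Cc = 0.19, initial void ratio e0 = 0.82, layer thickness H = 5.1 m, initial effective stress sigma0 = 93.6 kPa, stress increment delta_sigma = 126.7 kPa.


Using Sc = Cc * H / (1 + e0) * log10((sigma0 + delta_sigma) / sigma0)
Stress ratio = (93.6 + 126.7) / 93.6 = 2.35363
log10(2.35363) = 0.371739
Cc * H / (1 + e0) = 0.19 * 5.1 / (1 + 0.82) = 0.532418
Sc = 0.532418 * 0.371739
Sc = 0.1979 m


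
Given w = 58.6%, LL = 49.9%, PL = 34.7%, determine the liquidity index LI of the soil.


First compute the plasticity index:
PI = LL - PL = 49.9 - 34.7 = 15.2
Then compute the liquidity index:
LI = (w - PL) / PI
LI = (58.6 - 34.7) / 15.2
LI = 1.572


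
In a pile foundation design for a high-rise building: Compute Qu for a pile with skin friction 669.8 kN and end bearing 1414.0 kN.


Result: 2083.8 kN

Derivation:
Using Qu = Qf + Qb
Qu = 669.8 + 1414.0
Qu = 2083.8 kN


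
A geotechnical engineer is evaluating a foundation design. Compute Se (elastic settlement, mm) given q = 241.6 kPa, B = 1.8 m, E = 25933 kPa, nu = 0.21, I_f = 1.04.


Using Se = q * B * (1 - nu^2) * I_f / E
1 - nu^2 = 1 - 0.21^2 = 0.9559
Se = 241.6 * 1.8 * 0.9559 * 1.04 / 25933
Se = 0.016671 m
Convert to mm: Se = 0.016671 * 1000 = 16.671 mm


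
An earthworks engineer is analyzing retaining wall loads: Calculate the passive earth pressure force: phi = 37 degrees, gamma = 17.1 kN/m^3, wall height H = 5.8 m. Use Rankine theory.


Compute passive earth pressure coefficient:
Kp = tan^2(45 + phi/2) = tan^2(63.5) = 4.022791
Compute passive force:
Pp = 0.5 * Kp * gamma * H^2
Pp = 0.5 * 4.022791 * 17.1 * 5.8^2
Pp = 1157.04 kN/m


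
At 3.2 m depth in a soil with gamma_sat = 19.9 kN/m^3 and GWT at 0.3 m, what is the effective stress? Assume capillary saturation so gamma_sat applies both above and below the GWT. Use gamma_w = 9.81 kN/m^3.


Total stress = gamma_sat * depth
sigma = 19.9 * 3.2 = 63.68 kPa
Pore water pressure u = gamma_w * (depth - d_wt)
u = 9.81 * (3.2 - 0.3) = 28.449 kPa
Effective stress = sigma - u
sigma' = 63.68 - 28.449 = 35.23 kPa


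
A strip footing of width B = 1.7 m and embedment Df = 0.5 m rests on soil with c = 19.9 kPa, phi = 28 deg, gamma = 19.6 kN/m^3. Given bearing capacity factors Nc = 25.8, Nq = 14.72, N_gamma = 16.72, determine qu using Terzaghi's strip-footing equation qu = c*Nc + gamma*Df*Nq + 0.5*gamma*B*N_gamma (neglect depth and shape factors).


Result: 936.23 kPa

Derivation:
Compute qu = c*Nc + gamma*Df*Nq + 0.5*gamma*B*N_gamma
Term 1: 19.9 * 25.8 = 513.42
Term 2: 19.6 * 0.5 * 14.72 = 144.256
Term 3: 0.5 * 19.6 * 1.7 * 16.72 = 278.5552
qu = 513.42 + 144.256 + 278.5552
qu = 936.23 kPa


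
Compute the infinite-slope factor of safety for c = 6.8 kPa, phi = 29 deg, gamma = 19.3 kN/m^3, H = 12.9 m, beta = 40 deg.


Using Fs = c / (gamma*H*sin(beta)*cos(beta)) + tan(phi)/tan(beta)
Cohesion contribution = 6.8 / (19.3*12.9*sin(40)*cos(40))
Cohesion contribution = 0.0554677
Friction contribution = tan(29)/tan(40) = 0.6606
Fs = 0.0554677 + 0.6606
Fs = 0.716


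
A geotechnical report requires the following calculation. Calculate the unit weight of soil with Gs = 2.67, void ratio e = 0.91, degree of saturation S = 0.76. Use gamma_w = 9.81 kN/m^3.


Using gamma = gamma_w * (Gs + S*e) / (1 + e)
Numerator: Gs + S*e = 2.67 + 0.76*0.91 = 3.3616
Denominator: 1 + e = 1 + 0.91 = 1.91
gamma = 9.81 * 3.3616 / 1.91
gamma = 17.266 kN/m^3


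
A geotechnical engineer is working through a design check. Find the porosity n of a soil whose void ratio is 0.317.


Using the relation n = e / (1 + e)
n = 0.317 / (1 + 0.317)
n = 0.317 / 1.317
n = 0.2407


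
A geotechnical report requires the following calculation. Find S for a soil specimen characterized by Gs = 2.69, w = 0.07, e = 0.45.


Result: 0.4184

Derivation:
Using S = Gs * w / e
S = 2.69 * 0.07 / 0.45
S = 0.4184


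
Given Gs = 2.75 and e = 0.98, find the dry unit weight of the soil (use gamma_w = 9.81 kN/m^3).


Result: 13.625 kN/m^3

Derivation:
Using gamma_d = Gs * gamma_w / (1 + e)
gamma_d = 2.75 * 9.81 / (1 + 0.98)
gamma_d = 2.75 * 9.81 / 1.98
gamma_d = 13.625 kN/m^3


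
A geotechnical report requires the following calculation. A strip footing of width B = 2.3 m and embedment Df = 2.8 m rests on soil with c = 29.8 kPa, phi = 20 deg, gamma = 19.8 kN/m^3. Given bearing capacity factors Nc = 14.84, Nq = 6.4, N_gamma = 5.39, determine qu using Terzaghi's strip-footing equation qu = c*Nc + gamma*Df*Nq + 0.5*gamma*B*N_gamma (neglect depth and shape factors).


Compute qu = c*Nc + gamma*Df*Nq + 0.5*gamma*B*N_gamma
Term 1: 29.8 * 14.84 = 442.232
Term 2: 19.8 * 2.8 * 6.4 = 354.816
Term 3: 0.5 * 19.8 * 2.3 * 5.39 = 122.7303
qu = 442.232 + 354.816 + 122.7303
qu = 919.78 kPa


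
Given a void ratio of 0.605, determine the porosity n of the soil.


Result: 0.3769

Derivation:
Using the relation n = e / (1 + e)
n = 0.605 / (1 + 0.605)
n = 0.605 / 1.605
n = 0.3769


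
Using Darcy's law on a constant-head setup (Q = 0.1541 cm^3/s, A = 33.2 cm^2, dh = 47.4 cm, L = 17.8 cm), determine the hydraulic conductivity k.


Compute hydraulic gradient:
i = dh / L = 47.4 / 17.8 = 2.66292
Then apply Darcy's law:
k = Q / (A * i)
k = 0.1541 / (33.2 * 2.66292)
k = 0.1541 / 88.409
k = 0.001743 cm/s


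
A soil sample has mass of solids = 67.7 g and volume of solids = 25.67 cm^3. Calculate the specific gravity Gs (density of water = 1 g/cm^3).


Result: 2.637

Derivation:
Using Gs = m_s / (V_s * rho_w)
Since rho_w = 1 g/cm^3:
Gs = 67.7 / 25.67
Gs = 2.637


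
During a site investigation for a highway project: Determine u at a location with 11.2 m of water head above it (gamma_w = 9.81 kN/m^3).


Result: 109.87 kPa

Derivation:
Using u = gamma_w * h_w
u = 9.81 * 11.2
u = 109.87 kPa


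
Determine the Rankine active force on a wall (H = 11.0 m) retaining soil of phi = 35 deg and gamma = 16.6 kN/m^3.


Compute active earth pressure coefficient:
Ka = tan^2(45 - phi/2) = tan^2(27.5) = 0.27099
Compute active force:
Pa = 0.5 * Ka * gamma * H^2
Pa = 0.5 * 0.27099 * 16.6 * 11.0^2
Pa = 272.16 kN/m


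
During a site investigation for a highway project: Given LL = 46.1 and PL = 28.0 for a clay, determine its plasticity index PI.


Result: 18.1

Derivation:
Using PI = LL - PL
PI = 46.1 - 28.0
PI = 18.1


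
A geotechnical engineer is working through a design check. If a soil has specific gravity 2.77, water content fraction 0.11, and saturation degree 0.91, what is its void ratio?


Using the relation e = Gs * w / S
e = 2.77 * 0.11 / 0.91
e = 0.3348


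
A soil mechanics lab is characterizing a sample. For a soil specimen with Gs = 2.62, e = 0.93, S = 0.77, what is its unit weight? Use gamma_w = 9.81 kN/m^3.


Using gamma = gamma_w * (Gs + S*e) / (1 + e)
Numerator: Gs + S*e = 2.62 + 0.77*0.93 = 3.3361
Denominator: 1 + e = 1 + 0.93 = 1.93
gamma = 9.81 * 3.3361 / 1.93
gamma = 16.957 kN/m^3


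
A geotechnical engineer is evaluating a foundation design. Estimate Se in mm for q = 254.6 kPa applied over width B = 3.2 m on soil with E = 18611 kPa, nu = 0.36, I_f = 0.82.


Using Se = q * B * (1 - nu^2) * I_f / E
1 - nu^2 = 1 - 0.36^2 = 0.8704
Se = 254.6 * 3.2 * 0.8704 * 0.82 / 18611
Se = 0.031244 m
Convert to mm: Se = 0.031244 * 1000 = 31.244 mm


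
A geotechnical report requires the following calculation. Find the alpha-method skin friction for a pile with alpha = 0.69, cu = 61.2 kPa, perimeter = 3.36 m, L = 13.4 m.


Using Qs = alpha * cu * perimeter * L
Qs = 0.69 * 61.2 * 3.36 * 13.4
Qs = 1901.27 kN


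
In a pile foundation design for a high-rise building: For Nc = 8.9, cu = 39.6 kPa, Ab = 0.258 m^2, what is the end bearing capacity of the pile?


Result: 90.93 kN

Derivation:
Using Qb = Nc * cu * Ab
Qb = 8.9 * 39.6 * 0.258
Qb = 90.93 kN


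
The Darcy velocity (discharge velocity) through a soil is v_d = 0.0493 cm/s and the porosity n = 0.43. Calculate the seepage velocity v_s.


Result: 0.11465 cm/s

Derivation:
Using v_s = v_d / n
v_s = 0.0493 / 0.43
v_s = 0.11465 cm/s


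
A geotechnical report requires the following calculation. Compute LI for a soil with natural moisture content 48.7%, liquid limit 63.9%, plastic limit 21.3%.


First compute the plasticity index:
PI = LL - PL = 63.9 - 21.3 = 42.6
Then compute the liquidity index:
LI = (w - PL) / PI
LI = (48.7 - 21.3) / 42.6
LI = 0.643


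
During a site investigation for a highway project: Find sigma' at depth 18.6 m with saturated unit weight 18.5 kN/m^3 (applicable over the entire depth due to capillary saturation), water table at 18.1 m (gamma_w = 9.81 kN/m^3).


Total stress = gamma_sat * depth
sigma = 18.5 * 18.6 = 344.1 kPa
Pore water pressure u = gamma_w * (depth - d_wt)
u = 9.81 * (18.6 - 18.1) = 4.905 kPa
Effective stress = sigma - u
sigma' = 344.1 - 4.905 = 339.2 kPa


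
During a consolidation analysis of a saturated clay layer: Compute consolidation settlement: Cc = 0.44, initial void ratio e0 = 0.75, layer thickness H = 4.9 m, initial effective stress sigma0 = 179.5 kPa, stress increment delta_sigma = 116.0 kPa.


Using Sc = Cc * H / (1 + e0) * log10((sigma0 + delta_sigma) / sigma0)
Stress ratio = (179.5 + 116.0) / 179.5 = 1.64624
log10(1.64624) = 0.216493
Cc * H / (1 + e0) = 0.44 * 4.9 / (1 + 0.75) = 1.232
Sc = 1.232 * 0.216493
Sc = 0.2667 m


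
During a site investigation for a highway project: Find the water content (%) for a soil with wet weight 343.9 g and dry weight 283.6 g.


Using w = (m_wet - m_dry) / m_dry * 100
m_wet - m_dry = 343.9 - 283.6 = 60.3 g
w = 60.3 / 283.6 * 100
w = 21.26 %


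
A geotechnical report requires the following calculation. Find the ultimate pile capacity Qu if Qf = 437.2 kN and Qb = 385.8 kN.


Using Qu = Qf + Qb
Qu = 437.2 + 385.8
Qu = 823.0 kN


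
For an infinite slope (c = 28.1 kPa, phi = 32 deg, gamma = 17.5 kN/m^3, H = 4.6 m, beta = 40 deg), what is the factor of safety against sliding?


Result: 1.454

Derivation:
Using Fs = c / (gamma*H*sin(beta)*cos(beta)) + tan(phi)/tan(beta)
Cohesion contribution = 28.1 / (17.5*4.6*sin(40)*cos(40))
Cohesion contribution = 0.708907
Friction contribution = tan(32)/tan(40) = 0.74469
Fs = 0.708907 + 0.74469
Fs = 1.454


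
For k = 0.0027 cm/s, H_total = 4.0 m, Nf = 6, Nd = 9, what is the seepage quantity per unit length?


Convert k to m/s for unit consistency with H:
k = 0.0027 cm/s = 0.0027 / 100 m/s = 2.7e-05 m/s
Using q = k * H * Nf / Nd
Nf / Nd = 6 / 9 = 0.6667
q = 2.7e-05 * 4.0 * 0.6667
q = 7.2e-05 m^3/s per m


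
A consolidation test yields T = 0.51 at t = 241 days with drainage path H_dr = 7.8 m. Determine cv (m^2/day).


Result: 0.12875 m^2/day

Derivation:
Using cv = T * H_dr^2 / t
H_dr^2 = 7.8^2 = 60.84
cv = 0.51 * 60.84 / 241
cv = 0.12875 m^2/day


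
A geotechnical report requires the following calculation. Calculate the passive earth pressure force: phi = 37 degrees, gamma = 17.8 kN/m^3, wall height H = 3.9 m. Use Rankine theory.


Result: 544.56 kN/m

Derivation:
Compute passive earth pressure coefficient:
Kp = tan^2(45 + phi/2) = tan^2(63.5) = 4.022791
Compute passive force:
Pp = 0.5 * Kp * gamma * H^2
Pp = 0.5 * 4.022791 * 17.8 * 3.9^2
Pp = 544.56 kN/m


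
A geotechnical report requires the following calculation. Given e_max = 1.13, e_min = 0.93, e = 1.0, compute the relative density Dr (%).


Using Dr = (e_max - e) / (e_max - e_min) * 100
e_max - e = 1.13 - 1.0 = 0.13
e_max - e_min = 1.13 - 0.93 = 0.2
Dr = 0.13 / 0.2 * 100
Dr = 65.0 %


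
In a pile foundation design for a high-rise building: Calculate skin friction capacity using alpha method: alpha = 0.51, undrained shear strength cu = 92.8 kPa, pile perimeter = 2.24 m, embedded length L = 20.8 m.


Using Qs = alpha * cu * perimeter * L
Qs = 0.51 * 92.8 * 2.24 * 20.8
Qs = 2205.11 kN


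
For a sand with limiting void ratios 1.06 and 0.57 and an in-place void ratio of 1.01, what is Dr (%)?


Using Dr = (e_max - e) / (e_max - e_min) * 100
e_max - e = 1.06 - 1.01 = 0.05
e_max - e_min = 1.06 - 0.57 = 0.49
Dr = 0.05 / 0.49 * 100
Dr = 10.2 %


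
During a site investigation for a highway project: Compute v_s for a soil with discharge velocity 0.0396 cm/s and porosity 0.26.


Result: 0.15231 cm/s

Derivation:
Using v_s = v_d / n
v_s = 0.0396 / 0.26
v_s = 0.15231 cm/s


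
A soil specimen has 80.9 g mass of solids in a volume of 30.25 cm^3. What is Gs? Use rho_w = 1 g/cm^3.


Result: 2.674

Derivation:
Using Gs = m_s / (V_s * rho_w)
Since rho_w = 1 g/cm^3:
Gs = 80.9 / 30.25
Gs = 2.674


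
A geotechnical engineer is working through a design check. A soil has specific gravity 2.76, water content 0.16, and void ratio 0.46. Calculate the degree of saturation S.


Using S = Gs * w / e
S = 2.76 * 0.16 / 0.46
S = 0.96


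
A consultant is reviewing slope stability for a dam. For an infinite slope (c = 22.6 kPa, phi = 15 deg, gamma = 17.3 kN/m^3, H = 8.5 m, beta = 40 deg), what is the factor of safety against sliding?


Result: 0.631

Derivation:
Using Fs = c / (gamma*H*sin(beta)*cos(beta)) + tan(phi)/tan(beta)
Cohesion contribution = 22.6 / (17.3*8.5*sin(40)*cos(40))
Cohesion contribution = 0.31212
Friction contribution = tan(15)/tan(40) = 0.319329
Fs = 0.31212 + 0.319329
Fs = 0.631


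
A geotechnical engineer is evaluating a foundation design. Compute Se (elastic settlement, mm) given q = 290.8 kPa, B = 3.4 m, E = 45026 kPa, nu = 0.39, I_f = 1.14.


Using Se = q * B * (1 - nu^2) * I_f / E
1 - nu^2 = 1 - 0.39^2 = 0.8479
Se = 290.8 * 3.4 * 0.8479 * 1.14 / 45026
Se = 0.021226 m
Convert to mm: Se = 0.021226 * 1000 = 21.226 mm


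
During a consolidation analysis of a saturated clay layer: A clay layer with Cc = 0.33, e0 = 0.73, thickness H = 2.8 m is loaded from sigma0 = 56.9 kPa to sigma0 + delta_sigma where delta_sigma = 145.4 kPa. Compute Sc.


Using Sc = Cc * H / (1 + e0) * log10((sigma0 + delta_sigma) / sigma0)
Stress ratio = (56.9 + 145.4) / 56.9 = 3.55536
log10(3.55536) = 0.550884
Cc * H / (1 + e0) = 0.33 * 2.8 / (1 + 0.73) = 0.534104
Sc = 0.534104 * 0.550884
Sc = 0.2942 m


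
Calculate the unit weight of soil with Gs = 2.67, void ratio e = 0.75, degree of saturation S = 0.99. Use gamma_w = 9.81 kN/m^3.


Using gamma = gamma_w * (Gs + S*e) / (1 + e)
Numerator: Gs + S*e = 2.67 + 0.99*0.75 = 3.4125
Denominator: 1 + e = 1 + 0.75 = 1.75
gamma = 9.81 * 3.4125 / 1.75
gamma = 19.13 kN/m^3


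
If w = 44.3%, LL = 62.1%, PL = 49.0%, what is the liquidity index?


First compute the plasticity index:
PI = LL - PL = 62.1 - 49.0 = 13.1
Then compute the liquidity index:
LI = (w - PL) / PI
LI = (44.3 - 49.0) / 13.1
LI = -0.359
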